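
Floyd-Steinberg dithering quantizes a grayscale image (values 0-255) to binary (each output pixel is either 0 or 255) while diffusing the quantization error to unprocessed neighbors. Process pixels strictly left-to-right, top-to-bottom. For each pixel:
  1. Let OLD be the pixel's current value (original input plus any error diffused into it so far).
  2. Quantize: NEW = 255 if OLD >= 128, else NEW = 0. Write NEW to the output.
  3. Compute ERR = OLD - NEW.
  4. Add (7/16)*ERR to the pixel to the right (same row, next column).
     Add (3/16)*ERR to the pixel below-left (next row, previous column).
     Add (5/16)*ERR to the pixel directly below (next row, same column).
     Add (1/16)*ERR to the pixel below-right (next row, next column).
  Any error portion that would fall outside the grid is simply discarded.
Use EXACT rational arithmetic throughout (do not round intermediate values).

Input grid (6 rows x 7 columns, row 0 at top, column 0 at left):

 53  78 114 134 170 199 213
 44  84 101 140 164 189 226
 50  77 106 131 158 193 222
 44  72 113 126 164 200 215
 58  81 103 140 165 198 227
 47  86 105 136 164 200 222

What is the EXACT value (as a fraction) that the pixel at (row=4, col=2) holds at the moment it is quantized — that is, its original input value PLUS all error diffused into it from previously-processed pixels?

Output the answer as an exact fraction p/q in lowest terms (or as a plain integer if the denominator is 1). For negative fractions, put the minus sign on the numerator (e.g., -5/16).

(0,0): OLD=53 → NEW=0, ERR=53
(0,1): OLD=1619/16 → NEW=0, ERR=1619/16
(0,2): OLD=40517/256 → NEW=255, ERR=-24763/256
(0,3): OLD=375523/4096 → NEW=0, ERR=375523/4096
(0,4): OLD=13769781/65536 → NEW=255, ERR=-2941899/65536
(0,5): OLD=188073331/1048576 → NEW=255, ERR=-79313549/1048576
(0,6): OLD=3018352165/16777216 → NEW=255, ERR=-1259837915/16777216
(1,0): OLD=20361/256 → NEW=0, ERR=20361/256
(1,1): OLD=277695/2048 → NEW=255, ERR=-244545/2048
(1,2): OLD=2755499/65536 → NEW=0, ERR=2755499/65536
(1,3): OLD=45241487/262144 → NEW=255, ERR=-21605233/262144
(1,4): OLD=1769358221/16777216 → NEW=0, ERR=1769358221/16777216
(1,5): OLD=26121042461/134217728 → NEW=255, ERR=-8104478179/134217728
(1,6): OLD=368054306323/2147483648 → NEW=255, ERR=-179554023917/2147483648
(2,0): OLD=1719205/32768 → NEW=0, ERR=1719205/32768
(2,1): OLD=79160935/1048576 → NEW=0, ERR=79160935/1048576
(2,2): OLD=2168481525/16777216 → NEW=255, ERR=-2109708555/16777216
(2,3): OLD=9748446349/134217728 → NEW=0, ERR=9748446349/134217728
(2,4): OLD=221470277917/1073741824 → NEW=255, ERR=-52333887203/1073741824
(2,5): OLD=4938212610399/34359738368 → NEW=255, ERR=-3823520673441/34359738368
(2,6): OLD=78842077641865/549755813888 → NEW=255, ERR=-61345654899575/549755813888
(3,0): OLD=1250753109/16777216 → NEW=0, ERR=1250753109/16777216
(3,1): OLD=14483303345/134217728 → NEW=0, ERR=14483303345/134217728
(3,2): OLD=149519186083/1073741824 → NEW=255, ERR=-124284979037/1073741824
(3,3): OLD=348145877189/4294967296 → NEW=0, ERR=348145877189/4294967296
(3,4): OLD=92307740892757/549755813888 → NEW=255, ERR=-47879991648683/549755813888
(3,5): OLD=453672547039439/4398046511104 → NEW=0, ERR=453672547039439/4398046511104
(3,6): OLD=15361750985290385/70368744177664 → NEW=255, ERR=-2582278780013935/70368744177664
(4,0): OLD=218034085979/2147483648 → NEW=0, ERR=218034085979/2147483648
(4,1): OLD=4882428200991/34359738368 → NEW=255, ERR=-3879305082849/34359738368
(4,2): OLD=21647343313457/549755813888 → NEW=0, ERR=21647343313457/549755813888
Target (4,2): original=103, with diffused error = 21647343313457/549755813888

Answer: 21647343313457/549755813888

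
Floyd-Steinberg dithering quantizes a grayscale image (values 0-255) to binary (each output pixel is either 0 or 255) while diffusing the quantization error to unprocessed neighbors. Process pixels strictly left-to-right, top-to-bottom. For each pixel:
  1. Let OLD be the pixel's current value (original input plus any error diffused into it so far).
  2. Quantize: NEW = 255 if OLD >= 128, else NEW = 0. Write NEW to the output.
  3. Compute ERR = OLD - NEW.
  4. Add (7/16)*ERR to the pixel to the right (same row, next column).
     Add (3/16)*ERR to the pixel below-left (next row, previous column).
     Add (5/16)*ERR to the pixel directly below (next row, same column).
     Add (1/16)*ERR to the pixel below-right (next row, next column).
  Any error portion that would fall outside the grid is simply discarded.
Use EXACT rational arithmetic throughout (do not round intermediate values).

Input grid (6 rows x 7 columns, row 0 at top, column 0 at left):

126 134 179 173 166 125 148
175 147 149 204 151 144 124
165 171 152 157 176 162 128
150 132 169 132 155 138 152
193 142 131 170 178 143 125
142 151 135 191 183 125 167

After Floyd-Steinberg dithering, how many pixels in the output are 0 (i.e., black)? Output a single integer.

Answer: 16

Derivation:
(0,0): OLD=126 → NEW=0, ERR=126
(0,1): OLD=1513/8 → NEW=255, ERR=-527/8
(0,2): OLD=19223/128 → NEW=255, ERR=-13417/128
(0,3): OLD=260385/2048 → NEW=0, ERR=260385/2048
(0,4): OLD=7262183/32768 → NEW=255, ERR=-1093657/32768
(0,5): OLD=57880401/524288 → NEW=0, ERR=57880401/524288
(0,6): OLD=1646676791/8388608 → NEW=255, ERR=-492418249/8388608
(1,0): OLD=25859/128 → NEW=255, ERR=-6781/128
(1,1): OLD=93653/1024 → NEW=0, ERR=93653/1024
(1,2): OLD=5766457/32768 → NEW=255, ERR=-2589383/32768
(1,3): OLD=25736037/131072 → NEW=255, ERR=-7687323/131072
(1,4): OLD=1204241967/8388608 → NEW=255, ERR=-934853073/8388608
(1,5): OLD=7828291231/67108864 → NEW=0, ERR=7828291231/67108864
(1,6): OLD=175653986161/1073741824 → NEW=255, ERR=-98150178959/1073741824
(2,0): OLD=2713079/16384 → NEW=255, ERR=-1464841/16384
(2,1): OLD=74625869/524288 → NEW=255, ERR=-59067571/524288
(2,2): OLD=610147239/8388608 → NEW=0, ERR=610147239/8388608
(2,3): OLD=9707914671/67108864 → NEW=255, ERR=-7404845649/67108864
(2,4): OLD=59649741439/536870912 → NEW=0, ERR=59649741439/536870912
(2,5): OLD=3830386756213/17179869184 → NEW=255, ERR=-550479885707/17179869184
(2,6): OLD=25483041127299/274877906944 → NEW=0, ERR=25483041127299/274877906944
(3,0): OLD=846713927/8388608 → NEW=0, ERR=846713927/8388608
(3,1): OLD=9999387515/67108864 → NEW=255, ERR=-7113372805/67108864
(3,2): OLD=63149731073/536870912 → NEW=0, ERR=63149731073/536870912
(3,3): OLD=374431076327/2147483648 → NEW=255, ERR=-173177253913/2147483648
(3,4): OLD=38905027844167/274877906944 → NEW=255, ERR=-31188838426553/274877906944
(3,5): OLD=225779974844293/2199023255552 → NEW=0, ERR=225779974844293/2199023255552
(3,6): OLD=7877344601133979/35184372088832 → NEW=255, ERR=-1094670281518181/35184372088832
(4,0): OLD=219760610697/1073741824 → NEW=255, ERR=-54043554423/1073741824
(4,1): OLD=1979444487861/17179869184 → NEW=0, ERR=1979444487861/17179869184
(4,2): OLD=53991796664379/274877906944 → NEW=255, ERR=-16102069606341/274877906944
(4,3): OLD=231443062084345/2199023255552 → NEW=0, ERR=231443062084345/2199023255552
(4,4): OLD=3567686272933179/17592186044416 → NEW=255, ERR=-918321168392901/17592186044416
(4,5): OLD=78431562806137115/562949953421312 → NEW=255, ERR=-65120675316297445/562949953421312
(4,6): OLD=640281230667226413/9007199254740992 → NEW=0, ERR=640281230667226413/9007199254740992
(5,0): OLD=40647511895791/274877906944 → NEW=255, ERR=-29446354374929/274877906944
(5,1): OLD=277097371414885/2199023255552 → NEW=0, ERR=277097371414885/2199023255552
(5,2): OLD=3496593564171059/17592186044416 → NEW=255, ERR=-989413877155021/17592186044416
(5,3): OLD=26154024967519711/140737488355328 → NEW=255, ERR=-9734034563088929/140737488355328
(5,4): OLD=1092720506852947349/9007199254740992 → NEW=0, ERR=1092720506852947349/9007199254740992
(5,5): OLD=10952225642966666885/72057594037927936 → NEW=255, ERR=-7422460836704956795/72057594037927936
(5,6): OLD=157856468198611730987/1152921504606846976 → NEW=255, ERR=-136138515476134247893/1152921504606846976
Output grid:
  Row 0: .##.#.#  (3 black, running=3)
  Row 1: #.###.#  (2 black, running=5)
  Row 2: ##.#.#.  (3 black, running=8)
  Row 3: .#.##.#  (3 black, running=11)
  Row 4: #.#.##.  (3 black, running=14)
  Row 5: #.##.##  (2 black, running=16)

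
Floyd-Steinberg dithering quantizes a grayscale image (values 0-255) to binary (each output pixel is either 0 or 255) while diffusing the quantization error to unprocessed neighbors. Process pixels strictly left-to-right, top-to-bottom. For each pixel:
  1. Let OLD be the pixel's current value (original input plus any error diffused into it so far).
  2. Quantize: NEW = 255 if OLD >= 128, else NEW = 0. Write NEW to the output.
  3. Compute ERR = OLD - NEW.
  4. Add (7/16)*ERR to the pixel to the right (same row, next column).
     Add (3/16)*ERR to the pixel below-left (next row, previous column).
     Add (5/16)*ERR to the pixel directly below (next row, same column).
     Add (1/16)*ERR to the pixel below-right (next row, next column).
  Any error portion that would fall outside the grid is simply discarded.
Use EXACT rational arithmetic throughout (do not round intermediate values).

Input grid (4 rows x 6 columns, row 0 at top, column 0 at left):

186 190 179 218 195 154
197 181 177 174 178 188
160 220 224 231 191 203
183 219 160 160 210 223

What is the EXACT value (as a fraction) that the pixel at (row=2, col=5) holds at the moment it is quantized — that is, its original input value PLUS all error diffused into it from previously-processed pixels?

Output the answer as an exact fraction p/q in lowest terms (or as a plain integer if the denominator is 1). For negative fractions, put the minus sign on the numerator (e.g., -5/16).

(0,0): OLD=186 → NEW=255, ERR=-69
(0,1): OLD=2557/16 → NEW=255, ERR=-1523/16
(0,2): OLD=35163/256 → NEW=255, ERR=-30117/256
(0,3): OLD=682109/4096 → NEW=255, ERR=-362371/4096
(0,4): OLD=10242923/65536 → NEW=255, ERR=-6468757/65536
(0,5): OLD=116199405/1048576 → NEW=0, ERR=116199405/1048576
(1,0): OLD=40343/256 → NEW=255, ERR=-24937/256
(1,1): OLD=168481/2048 → NEW=0, ERR=168481/2048
(1,2): OLD=10072245/65536 → NEW=255, ERR=-6639435/65536
(1,3): OLD=19967569/262144 → NEW=0, ERR=19967569/262144
(1,4): OLD=3283767059/16777216 → NEW=255, ERR=-994423021/16777216
(1,5): OLD=51144855189/268435456 → NEW=255, ERR=-17306186091/268435456
(2,0): OLD=4750843/32768 → NEW=255, ERR=-3604997/32768
(2,1): OLD=180871545/1048576 → NEW=255, ERR=-86515335/1048576
(2,2): OLD=2947207339/16777216 → NEW=255, ERR=-1330982741/16777216
(2,3): OLD=27199184403/134217728 → NEW=255, ERR=-7026336237/134217728
(2,4): OLD=610944436921/4294967296 → NEW=255, ERR=-484272223559/4294967296
(2,5): OLD=8921081031839/68719476736 → NEW=255, ERR=-8602385535841/68719476736
Target (2,5): original=203, with diffused error = 8921081031839/68719476736

Answer: 8921081031839/68719476736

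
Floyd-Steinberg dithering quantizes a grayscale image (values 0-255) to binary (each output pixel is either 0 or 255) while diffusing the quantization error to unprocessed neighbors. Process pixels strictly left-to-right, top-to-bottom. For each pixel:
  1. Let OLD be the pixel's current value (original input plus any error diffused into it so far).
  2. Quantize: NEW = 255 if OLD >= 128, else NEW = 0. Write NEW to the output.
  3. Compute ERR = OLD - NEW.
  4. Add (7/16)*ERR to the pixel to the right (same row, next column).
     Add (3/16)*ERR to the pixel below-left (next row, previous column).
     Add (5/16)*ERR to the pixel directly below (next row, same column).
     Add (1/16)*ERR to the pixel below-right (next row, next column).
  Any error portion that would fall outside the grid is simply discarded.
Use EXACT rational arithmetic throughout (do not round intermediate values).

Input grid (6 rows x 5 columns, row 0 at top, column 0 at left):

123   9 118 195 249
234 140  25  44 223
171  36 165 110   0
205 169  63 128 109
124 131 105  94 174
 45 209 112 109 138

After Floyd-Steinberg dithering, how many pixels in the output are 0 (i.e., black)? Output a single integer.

(0,0): OLD=123 → NEW=0, ERR=123
(0,1): OLD=1005/16 → NEW=0, ERR=1005/16
(0,2): OLD=37243/256 → NEW=255, ERR=-28037/256
(0,3): OLD=602461/4096 → NEW=255, ERR=-442019/4096
(0,4): OLD=13224331/65536 → NEW=255, ERR=-3487349/65536
(1,0): OLD=72759/256 → NEW=255, ERR=7479/256
(1,1): OLD=326785/2048 → NEW=255, ERR=-195455/2048
(1,2): OLD=-4409707/65536 → NEW=0, ERR=-4409707/65536
(1,3): OLD=-9432911/262144 → NEW=0, ERR=-9432911/262144
(1,4): OLD=771263219/4194304 → NEW=255, ERR=-298284301/4194304
(2,0): OLD=5316123/32768 → NEW=255, ERR=-3039717/32768
(2,1): OLD=-47394599/1048576 → NEW=0, ERR=-47394599/1048576
(2,2): OLD=1870433995/16777216 → NEW=0, ERR=1870433995/16777216
(2,3): OLD=34894110001/268435456 → NEW=255, ERR=-33556931279/268435456
(2,4): OLD=-340008796137/4294967296 → NEW=0, ERR=-340008796137/4294967296
(3,0): OLD=2810790763/16777216 → NEW=255, ERR=-1467399317/16777216
(3,1): OLD=17678597903/134217728 → NEW=255, ERR=-16546922737/134217728
(3,2): OLD=75756929749/4294967296 → NEW=0, ERR=75756929749/4294967296
(3,3): OLD=762580217805/8589934592 → NEW=0, ERR=762580217805/8589934592
(3,4): OLD=15844997690785/137438953472 → NEW=0, ERR=15844997690785/137438953472
(4,0): OLD=157951231461/2147483648 → NEW=0, ERR=157951231461/2147483648
(4,1): OLD=8417677619045/68719476736 → NEW=0, ERR=8417677619045/68719476736
(4,2): OLD=190262919415691/1099511627776 → NEW=255, ERR=-90112545667189/1099511627776
(4,3): OLD=1910602726494565/17592186044416 → NEW=0, ERR=1910602726494565/17592186044416
(4,4): OLD=74053427841283139/281474976710656 → NEW=255, ERR=2277308780065859/281474976710656
(5,0): OLD=100003253140815/1099511627776 → NEW=0, ERR=100003253140815/1099511627776
(5,1): OLD=2430368629149357/8796093022208 → NEW=255, ERR=187364908486317/8796093022208
(5,2): OLD=34826036106986005/281474976710656 → NEW=0, ERR=34826036106986005/281474976710656
(5,3): OLD=217821486225312123/1125899906842624 → NEW=255, ERR=-69282990019556997/1125899906842624
(5,4): OLD=2168830814268584153/18014398509481984 → NEW=0, ERR=2168830814268584153/18014398509481984
Output grid:
  Row 0: ..###  (2 black, running=2)
  Row 1: ##..#  (2 black, running=4)
  Row 2: #..#.  (3 black, running=7)
  Row 3: ##...  (3 black, running=10)
  Row 4: ..#.#  (3 black, running=13)
  Row 5: .#.#.  (3 black, running=16)

Answer: 16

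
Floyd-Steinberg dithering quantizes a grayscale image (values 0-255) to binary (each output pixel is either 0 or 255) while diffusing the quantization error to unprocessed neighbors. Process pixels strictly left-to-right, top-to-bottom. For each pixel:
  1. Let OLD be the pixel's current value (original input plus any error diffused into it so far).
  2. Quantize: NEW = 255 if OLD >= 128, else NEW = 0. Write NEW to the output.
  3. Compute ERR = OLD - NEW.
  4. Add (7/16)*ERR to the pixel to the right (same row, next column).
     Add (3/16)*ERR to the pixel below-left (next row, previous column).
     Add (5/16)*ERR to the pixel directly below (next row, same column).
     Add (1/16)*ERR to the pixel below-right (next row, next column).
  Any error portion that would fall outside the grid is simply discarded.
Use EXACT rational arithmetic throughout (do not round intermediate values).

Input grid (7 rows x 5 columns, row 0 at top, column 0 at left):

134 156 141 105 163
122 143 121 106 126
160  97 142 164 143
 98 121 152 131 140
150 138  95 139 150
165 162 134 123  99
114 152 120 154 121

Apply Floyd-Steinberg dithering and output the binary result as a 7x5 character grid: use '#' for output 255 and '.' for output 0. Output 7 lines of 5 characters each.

Answer: #.#.#
.#.#.
#.#.#
.#.#.
#.#.#
#.#.#
.#.#.

Derivation:
(0,0): OLD=134 → NEW=255, ERR=-121
(0,1): OLD=1649/16 → NEW=0, ERR=1649/16
(0,2): OLD=47639/256 → NEW=255, ERR=-17641/256
(0,3): OLD=306593/4096 → NEW=0, ERR=306593/4096
(0,4): OLD=12828519/65536 → NEW=255, ERR=-3883161/65536
(1,0): OLD=26499/256 → NEW=0, ERR=26499/256
(1,1): OLD=409621/2048 → NEW=255, ERR=-112619/2048
(1,2): OLD=6283833/65536 → NEW=0, ERR=6283833/65536
(1,3): OLD=40874437/262144 → NEW=255, ERR=-25972283/262144
(1,4): OLD=288635055/4194304 → NEW=0, ERR=288635055/4194304
(2,0): OLD=5964983/32768 → NEW=255, ERR=-2390857/32768
(2,1): OLD=75856077/1048576 → NEW=0, ERR=75856077/1048576
(2,2): OLD=3046735527/16777216 → NEW=255, ERR=-1231454553/16777216
(2,3): OLD=32164384261/268435456 → NEW=0, ERR=32164384261/268435456
(2,4): OLD=905098612963/4294967296 → NEW=255, ERR=-190118047517/4294967296
(3,0): OLD=1489198279/16777216 → NEW=0, ERR=1489198279/16777216
(3,1): OLD=22027540923/134217728 → NEW=255, ERR=-12197979717/134217728
(3,2): OLD=499459257209/4294967296 → NEW=0, ERR=499459257209/4294967296
(3,3): OLD=1773251310705/8589934592 → NEW=255, ERR=-417182010255/8589934592
(3,4): OLD=15449259235477/137438953472 → NEW=0, ERR=15449259235477/137438953472
(4,0): OLD=345096539209/2147483648 → NEW=255, ERR=-202511791031/2147483648
(4,1): OLD=6576058491465/68719476736 → NEW=0, ERR=6576058491465/68719476736
(4,2): OLD=174185020794471/1099511627776 → NEW=255, ERR=-106190444288409/1099511627776
(4,3): OLD=1933628055088713/17592186044416 → NEW=0, ERR=1933628055088713/17592186044416
(4,4): OLD=64789780045922431/281474976710656 → NEW=255, ERR=-6986339015294849/281474976710656
(5,0): OLD=168745707492475/1099511627776 → NEW=255, ERR=-111629757590405/1099511627776
(5,1): OLD=1086176572753329/8796093022208 → NEW=0, ERR=1086176572753329/8796093022208
(5,2): OLD=51913238493782969/281474976710656 → NEW=255, ERR=-19862880567434311/281474976710656
(5,3): OLD=130362265954477655/1125899906842624 → NEW=0, ERR=130362265954477655/1125899906842624
(5,4): OLD=2679986729339840653/18014398509481984 → NEW=255, ERR=-1913684890578065267/18014398509481984
(6,0): OLD=14837413087151179/140737488355328 → NEW=0, ERR=14837413087151179/140737488355328
(6,1): OLD=977893318575517925/4503599627370496 → NEW=255, ERR=-170524586403958555/4503599627370496
(6,2): OLD=7984678331032333863/72057594037927936 → NEW=0, ERR=7984678331032333863/72057594037927936
(6,3): OLD=247109469019913654125/1152921504606846976 → NEW=255, ERR=-46885514654832324755/1152921504606846976
(6,4): OLD=1424969225687433705531/18446744073709551616 → NEW=0, ERR=1424969225687433705531/18446744073709551616
Row 0: #.#.#
Row 1: .#.#.
Row 2: #.#.#
Row 3: .#.#.
Row 4: #.#.#
Row 5: #.#.#
Row 6: .#.#.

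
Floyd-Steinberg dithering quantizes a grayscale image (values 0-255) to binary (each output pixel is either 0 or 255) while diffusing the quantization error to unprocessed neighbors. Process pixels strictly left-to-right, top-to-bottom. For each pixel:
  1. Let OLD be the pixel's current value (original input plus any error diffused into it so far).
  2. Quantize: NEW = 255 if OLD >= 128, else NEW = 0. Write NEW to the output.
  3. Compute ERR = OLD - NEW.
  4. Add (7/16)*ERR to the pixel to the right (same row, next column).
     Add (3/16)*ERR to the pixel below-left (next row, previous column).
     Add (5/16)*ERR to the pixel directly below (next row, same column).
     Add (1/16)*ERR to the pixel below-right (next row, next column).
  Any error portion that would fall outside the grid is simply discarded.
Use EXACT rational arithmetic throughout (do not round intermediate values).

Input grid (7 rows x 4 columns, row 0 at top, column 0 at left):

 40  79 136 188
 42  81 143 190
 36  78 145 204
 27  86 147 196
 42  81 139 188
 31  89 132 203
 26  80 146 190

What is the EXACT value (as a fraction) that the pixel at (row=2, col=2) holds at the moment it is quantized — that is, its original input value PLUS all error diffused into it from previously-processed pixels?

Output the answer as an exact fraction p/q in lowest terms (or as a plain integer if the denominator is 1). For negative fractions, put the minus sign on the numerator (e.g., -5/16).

(0,0): OLD=40 → NEW=0, ERR=40
(0,1): OLD=193/2 → NEW=0, ERR=193/2
(0,2): OLD=5703/32 → NEW=255, ERR=-2457/32
(0,3): OLD=79057/512 → NEW=255, ERR=-51503/512
(1,0): OLD=2323/32 → NEW=0, ERR=2323/32
(1,1): OLD=33541/256 → NEW=255, ERR=-31739/256
(1,2): OLD=425449/8192 → NEW=0, ERR=425449/8192
(1,3): OLD=23132591/131072 → NEW=255, ERR=-10290769/131072
(2,0): OLD=145159/4096 → NEW=0, ERR=145159/4096
(2,1): OLD=9048637/131072 → NEW=0, ERR=9048637/131072
(2,2): OLD=44292593/262144 → NEW=255, ERR=-22554127/262144
Target (2,2): original=145, with diffused error = 44292593/262144

Answer: 44292593/262144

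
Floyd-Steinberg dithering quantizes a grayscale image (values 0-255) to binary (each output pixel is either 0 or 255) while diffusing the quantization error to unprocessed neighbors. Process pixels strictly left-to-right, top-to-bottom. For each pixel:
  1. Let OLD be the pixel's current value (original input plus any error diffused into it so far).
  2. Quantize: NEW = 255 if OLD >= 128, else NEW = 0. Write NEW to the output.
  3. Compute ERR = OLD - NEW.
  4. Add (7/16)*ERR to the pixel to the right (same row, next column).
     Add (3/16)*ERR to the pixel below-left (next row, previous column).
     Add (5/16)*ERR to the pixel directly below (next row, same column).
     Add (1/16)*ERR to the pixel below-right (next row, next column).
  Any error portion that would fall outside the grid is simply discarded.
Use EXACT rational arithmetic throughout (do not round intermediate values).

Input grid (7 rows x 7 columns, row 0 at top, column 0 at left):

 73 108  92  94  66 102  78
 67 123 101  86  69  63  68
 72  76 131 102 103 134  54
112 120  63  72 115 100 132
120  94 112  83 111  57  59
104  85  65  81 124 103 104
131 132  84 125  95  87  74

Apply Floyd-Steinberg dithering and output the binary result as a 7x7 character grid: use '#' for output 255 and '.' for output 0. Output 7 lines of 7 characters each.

Answer: .#...#.
.#.#...
..#.##.
#.....#
.##.#..
....#.#
##.#.#.

Derivation:
(0,0): OLD=73 → NEW=0, ERR=73
(0,1): OLD=2239/16 → NEW=255, ERR=-1841/16
(0,2): OLD=10665/256 → NEW=0, ERR=10665/256
(0,3): OLD=459679/4096 → NEW=0, ERR=459679/4096
(0,4): OLD=7543129/65536 → NEW=0, ERR=7543129/65536
(0,5): OLD=159756655/1048576 → NEW=255, ERR=-107630225/1048576
(0,6): OLD=555211273/16777216 → NEW=0, ERR=555211273/16777216
(1,0): OLD=17469/256 → NEW=0, ERR=17469/256
(1,1): OLD=264747/2048 → NEW=255, ERR=-257493/2048
(1,2): OLD=4775175/65536 → NEW=0, ERR=4775175/65536
(1,3): OLD=46434427/262144 → NEW=255, ERR=-20412293/262144
(1,4): OLD=984321169/16777216 → NEW=0, ERR=984321169/16777216
(1,5): OLD=9393969377/134217728 → NEW=0, ERR=9393969377/134217728
(1,6): OLD=220218455823/2147483648 → NEW=0, ERR=220218455823/2147483648
(2,0): OLD=2285577/32768 → NEW=0, ERR=2285577/32768
(2,1): OLD=89288563/1048576 → NEW=0, ERR=89288563/1048576
(2,2): OLD=2828065305/16777216 → NEW=255, ERR=-1450124775/16777216
(2,3): OLD=7436508817/134217728 → NEW=0, ERR=7436508817/134217728
(2,4): OLD=165175019169/1073741824 → NEW=255, ERR=-108629145951/1073741824
(2,5): OLD=4621562925259/34359738368 → NEW=255, ERR=-4140170358581/34359738368
(2,6): OLD=20727954066237/549755813888 → NEW=0, ERR=20727954066237/549755813888
(3,0): OLD=2512606201/16777216 → NEW=255, ERR=-1765583879/16777216
(3,1): OLD=11908046853/134217728 → NEW=0, ERR=11908046853/134217728
(3,2): OLD=97190634655/1073741824 → NEW=0, ERR=97190634655/1073741824
(3,3): OLD=449012488265/4294967296 → NEW=0, ERR=449012488265/4294967296
(3,4): OLD=60469189769209/549755813888 → NEW=0, ERR=60469189769209/549755813888
(3,5): OLD=489122870695291/4398046511104 → NEW=0, ERR=489122870695291/4398046511104
(3,6): OLD=13011710683069797/70368744177664 → NEW=255, ERR=-4932319082234523/70368744177664
(4,0): OLD=222798823159/2147483648 → NEW=0, ERR=222798823159/2147483648
(4,1): OLD=6099199988363/34359738368 → NEW=255, ERR=-2662533295477/34359738368
(4,2): OLD=72310179344645/549755813888 → NEW=255, ERR=-67877553196795/549755813888
(4,3): OLD=386735007603143/4398046511104 → NEW=0, ERR=386735007603143/4398046511104
(4,4): OLD=7432000323890149/35184372088832 → NEW=255, ERR=-1540014558762011/35184372088832
(4,5): OLD=74689019566739877/1125899906842624 → NEW=0, ERR=74689019566739877/1125899906842624
(4,6): OLD=1316302577345848851/18014398509481984 → NEW=0, ERR=1316302577345848851/18014398509481984
(5,0): OLD=67010910610641/549755813888 → NEW=0, ERR=67010910610641/549755813888
(5,1): OLD=428572728331163/4398046511104 → NEW=0, ERR=428572728331163/4398046511104
(5,2): OLD=2839138051491437/35184372088832 → NEW=0, ERR=2839138051491437/35184372088832
(5,3): OLD=35989052905405569/281474976710656 → NEW=0, ERR=35989052905405569/281474976710656
(5,4): OLD=3318147787771824427/18014398509481984 → NEW=255, ERR=-1275523832146081493/18014398509481984
(5,5): OLD=14947301880947163131/144115188075855872 → NEW=0, ERR=14947301880947163131/144115188075855872
(5,6): OLD=406651083723230971221/2305843009213693952 → NEW=255, ERR=-181338883626260986539/2305843009213693952
(6,0): OLD=13184460096693113/70368744177664 → NEW=255, ERR=-4759569668611207/70368744177664
(6,1): OLD=175199843156551629/1125899906842624 → NEW=255, ERR=-111904633088317491/1125899906842624
(6,2): OLD=1725722384734538695/18014398509481984 → NEW=0, ERR=1725722384734538695/18014398509481984
(6,3): OLD=28626208913880446105/144115188075855872 → NEW=255, ERR=-8123164045462801255/144115188075855872
(6,4): OLD=21805035625203399707/288230376151711744 → NEW=0, ERR=21805035625203399707/288230376151711744
(6,5): OLD=4919315912919144024535/36893488147419103232 → NEW=255, ERR=-4488523564672727299625/36893488147419103232
(6,6): OLD=1581623605256721967729/590295810358705651712 → NEW=0, ERR=1581623605256721967729/590295810358705651712
Row 0: .#...#.
Row 1: .#.#...
Row 2: ..#.##.
Row 3: #.....#
Row 4: .##.#..
Row 5: ....#.#
Row 6: ##.#.#.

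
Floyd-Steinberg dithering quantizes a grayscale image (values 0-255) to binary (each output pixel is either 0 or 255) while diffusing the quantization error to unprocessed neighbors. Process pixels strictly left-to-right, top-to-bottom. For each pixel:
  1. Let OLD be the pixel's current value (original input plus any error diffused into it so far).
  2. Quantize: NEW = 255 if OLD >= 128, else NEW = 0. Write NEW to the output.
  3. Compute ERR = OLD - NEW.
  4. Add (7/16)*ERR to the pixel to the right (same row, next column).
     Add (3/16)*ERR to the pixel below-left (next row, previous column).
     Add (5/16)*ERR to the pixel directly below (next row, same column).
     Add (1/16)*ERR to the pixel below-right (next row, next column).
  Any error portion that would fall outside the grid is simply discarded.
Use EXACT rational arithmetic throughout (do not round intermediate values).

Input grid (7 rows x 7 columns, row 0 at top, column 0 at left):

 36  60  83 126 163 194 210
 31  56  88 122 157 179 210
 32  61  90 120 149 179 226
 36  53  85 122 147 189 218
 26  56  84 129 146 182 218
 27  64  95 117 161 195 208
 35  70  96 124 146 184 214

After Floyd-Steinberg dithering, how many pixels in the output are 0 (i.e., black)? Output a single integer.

Answer: 25

Derivation:
(0,0): OLD=36 → NEW=0, ERR=36
(0,1): OLD=303/4 → NEW=0, ERR=303/4
(0,2): OLD=7433/64 → NEW=0, ERR=7433/64
(0,3): OLD=181055/1024 → NEW=255, ERR=-80065/1024
(0,4): OLD=2110137/16384 → NEW=255, ERR=-2067783/16384
(0,5): OLD=36381455/262144 → NEW=255, ERR=-30465265/262144
(0,6): OLD=667546985/4194304 → NEW=255, ERR=-402000535/4194304
(1,0): OLD=3613/64 → NEW=0, ERR=3613/64
(1,1): OLD=65739/512 → NEW=255, ERR=-64821/512
(1,2): OLD=966311/16384 → NEW=0, ERR=966311/16384
(1,3): OLD=7010011/65536 → NEW=0, ERR=7010011/65536
(1,4): OLD=577470961/4194304 → NEW=255, ERR=-492076559/4194304
(1,5): OLD=2197687745/33554432 → NEW=0, ERR=2197687745/33554432
(1,6): OLD=108147130415/536870912 → NEW=255, ERR=-28754952145/536870912
(2,0): OLD=212201/8192 → NEW=0, ERR=212201/8192
(2,1): OLD=12414099/262144 → NEW=0, ERR=12414099/262144
(2,2): OLD=592622713/4194304 → NEW=255, ERR=-476924807/4194304
(2,3): OLD=2864469745/33554432 → NEW=0, ERR=2864469745/33554432
(2,4): OLD=45272090305/268435456 → NEW=255, ERR=-23178950975/268435456
(2,5): OLD=1239657341931/8589934592 → NEW=255, ERR=-950775979029/8589934592
(2,6): OLD=22667983522589/137438953472 → NEW=255, ERR=-12378949612771/137438953472
(3,0): OLD=222189401/4194304 → NEW=0, ERR=222189401/4194304
(3,1): OLD=2391548005/33554432 → NEW=0, ERR=2391548005/33554432
(3,2): OLD=26740142591/268435456 → NEW=0, ERR=26740142591/268435456
(3,3): OLD=181421439369/1073741824 → NEW=255, ERR=-92382725751/1073741824
(3,4): OLD=9202437679961/137438953472 → NEW=0, ERR=9202437679961/137438953472
(3,5): OLD=177482954499611/1099511627776 → NEW=255, ERR=-102892510583269/1099511627776
(3,6): OLD=2497991673773253/17592186044416 → NEW=255, ERR=-1988015767552827/17592186044416
(4,0): OLD=30020863767/536870912 → NEW=0, ERR=30020863767/536870912
(4,1): OLD=1071387322795/8589934592 → NEW=0, ERR=1071387322795/8589934592
(4,2): OLD=21718057037029/137438953472 → NEW=255, ERR=-13328876098331/137438953472
(4,3): OLD=86272594421863/1099511627776 → NEW=0, ERR=86272594421863/1099511627776
(4,4): OLD=1568593693858693/8796093022208 → NEW=255, ERR=-674410026804347/8796093022208
(4,5): OLD=28769169259793541/281474976710656 → NEW=0, ERR=28769169259793541/281474976710656
(4,6): OLD=997787159471779891/4503599627370496 → NEW=255, ERR=-150630745507696589/4503599627370496
(5,0): OLD=9326682813489/137438953472 → NEW=0, ERR=9326682813489/137438953472
(5,1): OLD=129716983351355/1099511627776 → NEW=0, ERR=129716983351355/1099511627776
(5,2): OLD=1221038437164557/8796093022208 → NEW=255, ERR=-1021965283498483/8796093022208
(5,3): OLD=4943577389626145/70368744177664 → NEW=0, ERR=4943577389626145/70368744177664
(5,4): OLD=863987394578863947/4503599627370496 → NEW=255, ERR=-284430510400612533/4503599627370496
(5,5): OLD=6782280317564113819/36028797018963968 → NEW=255, ERR=-2405062922271698021/36028797018963968
(5,6): OLD=100725619868155909045/576460752303423488 → NEW=255, ERR=-46271871969217080395/576460752303423488
(6,0): OLD=1377944774148185/17592186044416 → NEW=0, ERR=1377944774148185/17592186044416
(6,1): OLD=34788244156027309/281474976710656 → NEW=0, ERR=34788244156027309/281474976710656
(6,2): OLD=604879304373462119/4503599627370496 → NEW=255, ERR=-543538600606014361/4503599627370496
(6,3): OLD=2667889232394134521/36028797018963968 → NEW=0, ERR=2667889232394134521/36028797018963968
(6,4): OLD=10847149612963470219/72057594037927936 → NEW=255, ERR=-7527536866708153461/72057594037927936
(6,5): OLD=907930635224956667767/9223372036854775808 → NEW=0, ERR=907930635224956667767/9223372036854775808
(6,6): OLD=33618894435126527915985/147573952589676412928 → NEW=255, ERR=-4012463475240957380655/147573952589676412928
Output grid:
  Row 0: ...####  (3 black, running=3)
  Row 1: .#..#.#  (4 black, running=7)
  Row 2: ..#.###  (3 black, running=10)
  Row 3: ...#.##  (4 black, running=14)
  Row 4: ..#.#.#  (4 black, running=18)
  Row 5: ..#.###  (3 black, running=21)
  Row 6: ..#.#.#  (4 black, running=25)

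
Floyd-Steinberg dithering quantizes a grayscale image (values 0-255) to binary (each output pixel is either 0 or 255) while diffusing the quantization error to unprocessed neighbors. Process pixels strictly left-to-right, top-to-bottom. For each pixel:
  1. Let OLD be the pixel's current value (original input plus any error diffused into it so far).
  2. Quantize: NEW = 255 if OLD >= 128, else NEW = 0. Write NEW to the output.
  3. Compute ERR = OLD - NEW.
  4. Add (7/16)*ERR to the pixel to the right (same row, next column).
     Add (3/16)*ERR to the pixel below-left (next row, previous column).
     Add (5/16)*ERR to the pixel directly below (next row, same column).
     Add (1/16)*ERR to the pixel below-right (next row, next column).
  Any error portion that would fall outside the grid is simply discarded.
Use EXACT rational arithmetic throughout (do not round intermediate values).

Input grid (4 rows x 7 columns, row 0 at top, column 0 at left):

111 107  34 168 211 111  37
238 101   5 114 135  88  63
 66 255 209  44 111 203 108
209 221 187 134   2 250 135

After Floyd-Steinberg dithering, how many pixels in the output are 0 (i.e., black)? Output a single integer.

(0,0): OLD=111 → NEW=0, ERR=111
(0,1): OLD=2489/16 → NEW=255, ERR=-1591/16
(0,2): OLD=-2433/256 → NEW=0, ERR=-2433/256
(0,3): OLD=671097/4096 → NEW=255, ERR=-373383/4096
(0,4): OLD=11214415/65536 → NEW=255, ERR=-5497265/65536
(0,5): OLD=77911081/1048576 → NEW=0, ERR=77911081/1048576
(0,6): OLD=1166134559/16777216 → NEW=0, ERR=1166134559/16777216
(1,0): OLD=65035/256 → NEW=255, ERR=-245/256
(1,1): OLD=152909/2048 → NEW=0, ERR=152909/2048
(1,2): OLD=746321/65536 → NEW=0, ERR=746321/65536
(1,3): OLD=19444157/262144 → NEW=0, ERR=19444157/262144
(1,4): OLD=2507726551/16777216 → NEW=255, ERR=-1770463529/16777216
(1,5): OLD=9776532871/134217728 → NEW=0, ERR=9776532871/134217728
(1,6): OLD=260345200649/2147483648 → NEW=0, ERR=260345200649/2147483648
(2,0): OLD=2611615/32768 → NEW=0, ERR=2611615/32768
(2,1): OLD=330591173/1048576 → NEW=255, ERR=63204293/1048576
(2,2): OLD=4320193167/16777216 → NEW=255, ERR=42003087/16777216
(2,3): OLD=6603489751/134217728 → NEW=0, ERR=6603489751/134217728
(2,4): OLD=126530789511/1073741824 → NEW=0, ERR=126530789511/1073741824
(2,5): OLD=10082996841773/34359738368 → NEW=255, ERR=1321263557933/34359738368
(2,6): OLD=91952881272331/549755813888 → NEW=255, ERR=-48234851269109/549755813888
(3,0): OLD=4113909423/16777216 → NEW=255, ERR=-164280657/16777216
(3,1): OLD=32346885379/134217728 → NEW=255, ERR=-1878635261/134217728
(3,2): OLD=209004868793/1073741824 → NEW=255, ERR=-64799296327/1073741824
(3,3): OLD=623731888127/4294967296 → NEW=255, ERR=-471484772353/4294967296
(3,4): OLD=595574747823/549755813888 → NEW=0, ERR=595574747823/549755813888
(3,5): OLD=1114486286921853/4398046511104 → NEW=255, ERR=-7015573409667/4398046511104
(3,6): OLD=7690399134768035/70368744177664 → NEW=0, ERR=7690399134768035/70368744177664
Output grid:
  Row 0: .#.##..  (4 black, running=4)
  Row 1: #...#..  (5 black, running=9)
  Row 2: .##..##  (3 black, running=12)
  Row 3: ####.#.  (2 black, running=14)

Answer: 14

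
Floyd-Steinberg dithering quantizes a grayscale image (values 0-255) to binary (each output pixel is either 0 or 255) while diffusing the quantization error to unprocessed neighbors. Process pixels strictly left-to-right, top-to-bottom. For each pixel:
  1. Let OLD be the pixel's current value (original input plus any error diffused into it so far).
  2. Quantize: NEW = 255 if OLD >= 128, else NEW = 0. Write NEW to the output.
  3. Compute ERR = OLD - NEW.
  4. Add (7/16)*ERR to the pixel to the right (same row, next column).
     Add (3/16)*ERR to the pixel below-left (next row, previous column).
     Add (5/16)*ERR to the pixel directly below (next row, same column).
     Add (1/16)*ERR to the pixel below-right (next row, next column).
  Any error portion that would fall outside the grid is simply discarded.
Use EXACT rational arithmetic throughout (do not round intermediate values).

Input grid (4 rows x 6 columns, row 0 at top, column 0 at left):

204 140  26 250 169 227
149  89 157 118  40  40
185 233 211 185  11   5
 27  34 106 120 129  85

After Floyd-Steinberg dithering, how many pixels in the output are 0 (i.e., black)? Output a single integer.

(0,0): OLD=204 → NEW=255, ERR=-51
(0,1): OLD=1883/16 → NEW=0, ERR=1883/16
(0,2): OLD=19837/256 → NEW=0, ERR=19837/256
(0,3): OLD=1162859/4096 → NEW=255, ERR=118379/4096
(0,4): OLD=11904237/65536 → NEW=255, ERR=-4807443/65536
(0,5): OLD=204374651/1048576 → NEW=255, ERR=-63012229/1048576
(1,0): OLD=39713/256 → NEW=255, ERR=-25567/256
(1,1): OLD=191335/2048 → NEW=0, ERR=191335/2048
(1,2): OLD=15391987/65536 → NEW=255, ERR=-1319693/65536
(1,3): OLD=28655095/262144 → NEW=0, ERR=28655095/262144
(1,4): OLD=930104197/16777216 → NEW=0, ERR=930104197/16777216
(1,5): OLD=10976463891/268435456 → NEW=0, ERR=10976463891/268435456
(2,0): OLD=5613405/32768 → NEW=255, ERR=-2742435/32768
(2,1): OLD=226033487/1048576 → NEW=255, ERR=-41353393/1048576
(2,2): OLD=3586768045/16777216 → NEW=255, ERR=-691422035/16777216
(2,3): OLD=28221353349/134217728 → NEW=255, ERR=-6004167291/134217728
(2,4): OLD=99866842895/4294967296 → NEW=0, ERR=99866842895/4294967296
(2,5): OLD=2158889069657/68719476736 → NEW=0, ERR=2158889069657/68719476736
(3,0): OLD=-109864947/16777216 → NEW=0, ERR=-109864947/16777216
(3,1): OLD=785543305/134217728 → NEW=0, ERR=785543305/134217728
(3,2): OLD=91084726123/1073741824 → NEW=0, ERR=91084726123/1073741824
(3,3): OLD=9958639260929/68719476736 → NEW=255, ERR=-7564827306751/68719476736
(3,4): OLD=50137544911713/549755813888 → NEW=0, ERR=50137544911713/549755813888
(3,5): OLD=1197769239946511/8796093022208 → NEW=255, ERR=-1045234480716529/8796093022208
Output grid:
  Row 0: #..###  (2 black, running=2)
  Row 1: #.#...  (4 black, running=6)
  Row 2: ####..  (2 black, running=8)
  Row 3: ...#.#  (4 black, running=12)

Answer: 12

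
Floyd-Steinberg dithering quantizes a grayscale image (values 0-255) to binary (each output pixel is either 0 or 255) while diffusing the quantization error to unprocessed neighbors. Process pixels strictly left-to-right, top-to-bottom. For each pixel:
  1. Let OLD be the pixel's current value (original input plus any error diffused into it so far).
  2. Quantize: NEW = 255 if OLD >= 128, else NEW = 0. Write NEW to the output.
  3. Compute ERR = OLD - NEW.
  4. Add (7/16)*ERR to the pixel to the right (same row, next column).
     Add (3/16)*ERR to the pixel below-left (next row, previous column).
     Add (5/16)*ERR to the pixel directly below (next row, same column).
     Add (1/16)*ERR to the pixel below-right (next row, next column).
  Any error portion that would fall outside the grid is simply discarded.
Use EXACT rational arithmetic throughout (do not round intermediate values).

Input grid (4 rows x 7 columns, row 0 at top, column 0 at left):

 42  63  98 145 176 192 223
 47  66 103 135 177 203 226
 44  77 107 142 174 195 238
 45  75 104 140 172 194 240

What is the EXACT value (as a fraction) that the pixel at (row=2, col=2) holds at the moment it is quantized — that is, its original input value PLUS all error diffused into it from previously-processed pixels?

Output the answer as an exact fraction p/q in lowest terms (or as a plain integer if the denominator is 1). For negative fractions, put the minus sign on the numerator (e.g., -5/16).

(0,0): OLD=42 → NEW=0, ERR=42
(0,1): OLD=651/8 → NEW=0, ERR=651/8
(0,2): OLD=17101/128 → NEW=255, ERR=-15539/128
(0,3): OLD=188187/2048 → NEW=0, ERR=188187/2048
(0,4): OLD=7084477/32768 → NEW=255, ERR=-1271363/32768
(0,5): OLD=91763755/524288 → NEW=255, ERR=-41929685/524288
(0,6): OLD=1577151789/8388608 → NEW=255, ERR=-561943251/8388608
(1,0): OLD=9649/128 → NEW=0, ERR=9649/128
(1,1): OLD=106775/1024 → NEW=0, ERR=106775/1024
(1,2): OLD=4358051/32768 → NEW=255, ERR=-3997789/32768
(1,3): OLD=12514311/131072 → NEW=0, ERR=12514311/131072
(1,4): OLD=1655862101/8388608 → NEW=255, ERR=-483232939/8388608
(1,5): OLD=9248947365/67108864 → NEW=255, ERR=-7863812955/67108864
(1,6): OLD=159774231819/1073741824 → NEW=255, ERR=-114029933301/1073741824
(2,0): OLD=1427181/16384 → NEW=0, ERR=1427181/16384
(2,1): OLD=67911487/524288 → NEW=255, ERR=-65781953/524288
(2,2): OLD=322124797/8388608 → NEW=0, ERR=322124797/8388608
Target (2,2): original=107, with diffused error = 322124797/8388608

Answer: 322124797/8388608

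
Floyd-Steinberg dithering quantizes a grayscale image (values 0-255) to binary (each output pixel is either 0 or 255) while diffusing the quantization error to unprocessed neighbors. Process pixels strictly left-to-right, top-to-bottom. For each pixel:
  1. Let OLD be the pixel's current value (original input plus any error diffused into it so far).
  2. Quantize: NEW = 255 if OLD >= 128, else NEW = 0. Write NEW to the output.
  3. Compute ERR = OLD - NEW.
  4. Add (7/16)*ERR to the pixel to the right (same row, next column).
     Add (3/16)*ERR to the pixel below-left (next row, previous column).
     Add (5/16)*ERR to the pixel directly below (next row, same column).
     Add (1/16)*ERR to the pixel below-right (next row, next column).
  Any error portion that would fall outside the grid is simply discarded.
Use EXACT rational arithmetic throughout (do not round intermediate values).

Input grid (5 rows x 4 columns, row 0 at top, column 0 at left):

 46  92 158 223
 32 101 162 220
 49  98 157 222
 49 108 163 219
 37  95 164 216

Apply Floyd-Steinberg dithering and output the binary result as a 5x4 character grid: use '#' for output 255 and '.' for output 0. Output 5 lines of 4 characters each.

(0,0): OLD=46 → NEW=0, ERR=46
(0,1): OLD=897/8 → NEW=0, ERR=897/8
(0,2): OLD=26503/128 → NEW=255, ERR=-6137/128
(0,3): OLD=413745/2048 → NEW=255, ERR=-108495/2048
(1,0): OLD=8627/128 → NEW=0, ERR=8627/128
(1,1): OLD=163237/1024 → NEW=255, ERR=-97883/1024
(1,2): OLD=3351241/32768 → NEW=0, ERR=3351241/32768
(1,3): OLD=128551375/524288 → NEW=255, ERR=-5142065/524288
(2,0): OLD=854247/16384 → NEW=0, ERR=854247/16384
(2,1): OLD=59940637/524288 → NEW=0, ERR=59940637/524288
(2,2): OLD=242394113/1048576 → NEW=255, ERR=-24992767/1048576
(2,3): OLD=3605411645/16777216 → NEW=255, ERR=-672778435/16777216
(3,0): OLD=727543223/8388608 → NEW=0, ERR=727543223/8388608
(3,1): OLD=24221116201/134217728 → NEW=255, ERR=-10004404439/134217728
(3,2): OLD=263211753303/2147483648 → NEW=0, ERR=263211753303/2147483648
(3,3): OLD=8885501590497/34359738368 → NEW=255, ERR=123768306657/34359738368
(4,0): OLD=107647139499/2147483648 → NEW=0, ERR=107647139499/2147483648
(4,1): OLD=2096619545665/17179869184 → NEW=0, ERR=2096619545665/17179869184
(4,2): OLD=138379744764769/549755813888 → NEW=255, ERR=-1807987776671/549755813888
(4,3): OLD=1964583851738359/8796093022208 → NEW=255, ERR=-278419868924681/8796093022208
Row 0: ..##
Row 1: .#.#
Row 2: ..##
Row 3: .#.#
Row 4: ..##

Answer: ..##
.#.#
..##
.#.#
..##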